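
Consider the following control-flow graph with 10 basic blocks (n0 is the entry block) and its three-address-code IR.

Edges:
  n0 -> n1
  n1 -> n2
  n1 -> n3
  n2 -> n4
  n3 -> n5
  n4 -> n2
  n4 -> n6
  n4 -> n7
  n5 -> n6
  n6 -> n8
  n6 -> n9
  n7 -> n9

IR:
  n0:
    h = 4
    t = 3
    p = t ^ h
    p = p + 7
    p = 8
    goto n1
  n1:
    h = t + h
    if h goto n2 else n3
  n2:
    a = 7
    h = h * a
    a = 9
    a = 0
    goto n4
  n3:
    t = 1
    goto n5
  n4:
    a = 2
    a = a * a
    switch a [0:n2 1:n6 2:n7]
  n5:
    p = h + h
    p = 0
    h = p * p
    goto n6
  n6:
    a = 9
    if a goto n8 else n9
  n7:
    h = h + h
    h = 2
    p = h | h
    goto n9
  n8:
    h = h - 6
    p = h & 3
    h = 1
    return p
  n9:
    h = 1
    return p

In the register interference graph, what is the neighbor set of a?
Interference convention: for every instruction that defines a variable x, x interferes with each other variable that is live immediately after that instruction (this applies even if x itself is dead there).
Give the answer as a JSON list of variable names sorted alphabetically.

def/use:
  n0 def {h,p,t} use ∅
  n1 def {h} use {h,t}
  n2 def {a,h} use {h}
  n3 def {t} use ∅
  n4 def {a} use ∅
  n5 def {h,p} use {h}
  n6 def {a} use ∅
  n7 def {h,p} use {h}
  n8 def {h,p} use {h}
  n9 def {h} use {p}

Liveness:
  live n0: ∅→{h,p,t}
  live n1: {h,p,t}→{h,p}
  live n2: {h,p}→{h,p}
  live n3: {h}→{h}
  live n4: {h,p}→{h,p}
  live n5: {h}→{h,p}
  live n6: {h,p}→{h,p}
  live n7: {h}→{p}
  live n8: {h}→∅
  live n9: {p}→∅

Interfere edges:
  a: {h,p}
  h: {a,p,t}
  p: {a,h,t}
  t: {h,p}

N(a) = ["h", "p"]

Answer: ["h", "p"]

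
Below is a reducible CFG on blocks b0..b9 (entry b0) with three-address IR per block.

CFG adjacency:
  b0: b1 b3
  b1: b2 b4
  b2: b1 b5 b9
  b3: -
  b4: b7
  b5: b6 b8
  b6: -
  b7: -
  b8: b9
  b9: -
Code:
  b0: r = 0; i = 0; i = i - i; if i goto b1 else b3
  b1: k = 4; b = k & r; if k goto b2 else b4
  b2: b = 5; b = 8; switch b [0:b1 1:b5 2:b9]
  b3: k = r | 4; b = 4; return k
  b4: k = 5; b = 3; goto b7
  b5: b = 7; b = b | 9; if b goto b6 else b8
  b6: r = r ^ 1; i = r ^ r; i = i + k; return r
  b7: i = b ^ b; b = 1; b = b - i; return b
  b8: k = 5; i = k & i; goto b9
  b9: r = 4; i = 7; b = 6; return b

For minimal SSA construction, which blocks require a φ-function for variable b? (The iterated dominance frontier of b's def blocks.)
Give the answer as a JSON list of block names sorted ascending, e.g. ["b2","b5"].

idom tree: b1←b0 b2←b1 b3←b0 b4←b1 b5←b2 b6←b5 b7←b4 b8←b5 b9←b2
Dom at joins:
  b1: preds {b0,b2}: {b0} ∩ {b0,b1,b2} = {b0}; idom=b0
  b9: preds {b2,b8}: {b0,b1,b2} ∩ {b0,b1,b2,b5,b8} = {b0,b1,b2}; idom=b2

DF derivation:
  join b1 pred b0: · stop@b0
  join b1 pred b2: b2→b1 stop@b0
  join b9 pred b2: · stop@b2
  join b9 pred b8: b8→b5 stop@b2
  DF(b0)=∅
  DF(b1)={b1}
  DF(b2)={b1}
  DF(b3)=∅
  DF(b4)=∅
  DF(b5)={b9}
  DF(b6)=∅
  DF(b7)=∅
  DF(b8)={b9}
  DF(b9)=∅

φ for b: defs {b1,b2,b3,b4,b5,b7,b9}
  DF⁺ = {b1,b9}

Answer: ["b1", "b9"]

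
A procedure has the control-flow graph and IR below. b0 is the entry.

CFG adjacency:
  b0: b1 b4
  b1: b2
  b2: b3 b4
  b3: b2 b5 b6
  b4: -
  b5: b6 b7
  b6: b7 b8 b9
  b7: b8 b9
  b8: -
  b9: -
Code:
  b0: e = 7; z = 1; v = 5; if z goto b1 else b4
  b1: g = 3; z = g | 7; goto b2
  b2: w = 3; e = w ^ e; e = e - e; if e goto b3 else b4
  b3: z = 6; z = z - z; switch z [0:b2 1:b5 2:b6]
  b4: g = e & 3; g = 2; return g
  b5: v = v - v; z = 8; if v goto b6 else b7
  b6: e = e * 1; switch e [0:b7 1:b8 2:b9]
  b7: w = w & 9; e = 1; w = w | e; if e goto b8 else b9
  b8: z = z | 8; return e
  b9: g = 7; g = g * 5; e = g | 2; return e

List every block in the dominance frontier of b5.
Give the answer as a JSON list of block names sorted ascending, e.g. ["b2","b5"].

Answer: ["b6", "b7"]

Analysis:
idom tree: b1←b0 b2←b1 b3←b2 b4←b0 b5←b3 b6←b3 b7←b3 b8←b3 b9←b3
Dom∩ at merges:
  b2: preds {b1,b3}: {b0,b1} ∩ {b0,b1,b2,b3} = {b0,b1}; idom=b1
  b4: preds {b0,b2}: {b0} ∩ {b0,b1,b2} = {b0}; idom=b0
  b6: preds {b3,b5}: {b0,b1,b2,b3} ∩ {b0,b1,b2,b3,b5} = {b0,b1,b2,b3}; idom=b3
  b7: preds {b5,b6}: {b0,b1,b2,b3,b5} ∩ {b0,b1,b2,b3,b6} = {b0,b1,b2,b3}; idom=b3
  b8: preds {b6,b7}: {b0,b1,b2,b3,b6} ∩ {b0,b1,b2,b3,b7} = {b0,b1,b2,b3}; idom=b3
  b9: preds {b6,b7}: {b0,b1,b2,b3,b6} ∩ {b0,b1,b2,b3,b7} = {b0,b1,b2,b3}; idom=b3

Frontier:
  b2←b1: walk · to b1
  b2←b3: walk b3→b2 to b1
  b4←b0: walk · to b0
  b4←b2: walk b2→b1 to b0
  b6←b3: walk · to b3
  b6←b5: walk b5 to b3
  b7←b5: walk b5 to b3
  b7←b6: walk b6 to b3
  b8←b6: walk b6 to b3
  b8←b7: walk b7 to b3
  b9←b6: walk b6 to b3
  b9←b7: walk b7 to b3
  b0: DF=∅
  b1: DF={b4}
  b2: DF={b2,b4}
  b3: DF={b2}
  b4: DF=∅
  b5: DF={b6,b7}
  b6: DF={b7,b8,b9}
  b7: DF={b8,b9}
  b8: DF=∅
  b9: DF=∅

DF(b5) = ["b6", "b7"]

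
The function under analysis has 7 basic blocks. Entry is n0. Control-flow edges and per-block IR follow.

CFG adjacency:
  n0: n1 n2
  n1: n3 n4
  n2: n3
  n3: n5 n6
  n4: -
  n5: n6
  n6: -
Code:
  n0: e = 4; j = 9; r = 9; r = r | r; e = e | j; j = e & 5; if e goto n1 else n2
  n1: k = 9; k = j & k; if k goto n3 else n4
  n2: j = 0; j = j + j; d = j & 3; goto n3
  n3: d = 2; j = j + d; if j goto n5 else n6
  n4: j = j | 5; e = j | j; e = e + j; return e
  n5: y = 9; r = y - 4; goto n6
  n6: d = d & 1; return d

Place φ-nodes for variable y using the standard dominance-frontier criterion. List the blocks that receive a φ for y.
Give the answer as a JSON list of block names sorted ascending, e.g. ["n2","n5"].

idom tree: n1←n0 n2←n0 n3←n0 n4←n1 n5←n3 n6←n3
Join-block Dom:
  n3: preds {n1,n2}: {n0,n1} ∩ {n0,n2} = {n0}; idom=n0
  n6: preds {n3,n5}: {n0,n3} ∩ {n0,n3,n5} = {n0,n3}; idom=n3

DF derivation:
  join n3 pred n1: n1 stop@n0
  join n3 pred n2: n2 stop@n0
  join n6 pred n3: · stop@n3
  join n6 pred n5: n5 stop@n3
  n0: DF=∅
  n1: DF={n3}
  n2: DF={n3}
  n3: DF=∅
  n4: DF=∅
  n5: DF={n6}
  n6: DF=∅

φ for y: defs {n5}
  DF⁺ = {n6}

Answer: ["n6"]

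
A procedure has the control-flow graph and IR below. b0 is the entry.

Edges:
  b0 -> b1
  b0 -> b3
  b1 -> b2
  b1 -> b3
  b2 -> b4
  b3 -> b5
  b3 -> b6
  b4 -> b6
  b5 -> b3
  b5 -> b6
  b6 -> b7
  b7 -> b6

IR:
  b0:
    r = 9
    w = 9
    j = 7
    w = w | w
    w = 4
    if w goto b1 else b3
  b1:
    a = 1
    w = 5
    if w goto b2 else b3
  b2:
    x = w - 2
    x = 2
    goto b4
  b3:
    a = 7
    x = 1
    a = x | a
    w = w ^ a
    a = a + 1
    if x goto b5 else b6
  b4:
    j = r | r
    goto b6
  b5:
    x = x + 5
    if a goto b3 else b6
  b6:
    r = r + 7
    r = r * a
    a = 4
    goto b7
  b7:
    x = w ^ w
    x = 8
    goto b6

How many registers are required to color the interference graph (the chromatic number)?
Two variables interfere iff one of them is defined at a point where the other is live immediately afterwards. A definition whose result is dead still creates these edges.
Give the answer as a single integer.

Per-block:
  b0 def {j,r,w} use ∅
  b1 def {a,w} use ∅
  b2 def {x} use {w}
  b3 def {a,w,x} use {w}
  b4 def {j} use {r}
  b5 def {x} use {a,x}
  b6 def {a,r} use {a,r}
  b7 def {x} use {w}

Live sets:
  b0: in=∅ out={r,w}
  b1: in={r} out={a,r,w}
  b2: in={a,r,w} out={a,r,w}
  b3: in={r,w} out={a,r,w,x}
  b4: in={a,r,w} out={a,r,w}
  b5: in={a,r,w,x} out={a,r,w}
  b6: in={a,r,w} out={a,r,w}
  b7: in={a,r,w} out={a,r,w}

Interfere edges:
  a — {j,r,w,x}
  j — {a,r,w}
  r — {a,j,w,x}
  w — {a,j,r,x}
  x — {a,r,w}

Chromatic number:
  {a,j,r,w} pairwise interfere (4-clique) ⇒ χ ≥ 4
  4-colouring: r0={a}  r1={r}  r2={w}  r3={j,x}
  χ = 4

Answer: 4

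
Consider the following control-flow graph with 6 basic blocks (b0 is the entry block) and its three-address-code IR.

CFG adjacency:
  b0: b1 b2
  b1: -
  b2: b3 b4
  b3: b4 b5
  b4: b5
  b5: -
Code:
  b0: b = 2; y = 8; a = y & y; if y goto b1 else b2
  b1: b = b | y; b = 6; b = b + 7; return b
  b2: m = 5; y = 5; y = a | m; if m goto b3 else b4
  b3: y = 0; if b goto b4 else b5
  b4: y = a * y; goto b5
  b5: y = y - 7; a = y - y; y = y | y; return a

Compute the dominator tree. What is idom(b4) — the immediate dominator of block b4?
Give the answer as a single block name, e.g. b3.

idom tree: b1←b0 b2←b0 b3←b2 b4←b2 b5←b2
Dom at joins:
  b4: preds {b2,b3}: {b0,b2} ∩ {b0,b2,b3} = {b0,b2}; idom=b2
  b5: preds {b3,b4}: {b0,b2,b3} ∩ {b0,b2,b4} = {b0,b2}; idom=b2

idom(b4) = b2

Answer: b2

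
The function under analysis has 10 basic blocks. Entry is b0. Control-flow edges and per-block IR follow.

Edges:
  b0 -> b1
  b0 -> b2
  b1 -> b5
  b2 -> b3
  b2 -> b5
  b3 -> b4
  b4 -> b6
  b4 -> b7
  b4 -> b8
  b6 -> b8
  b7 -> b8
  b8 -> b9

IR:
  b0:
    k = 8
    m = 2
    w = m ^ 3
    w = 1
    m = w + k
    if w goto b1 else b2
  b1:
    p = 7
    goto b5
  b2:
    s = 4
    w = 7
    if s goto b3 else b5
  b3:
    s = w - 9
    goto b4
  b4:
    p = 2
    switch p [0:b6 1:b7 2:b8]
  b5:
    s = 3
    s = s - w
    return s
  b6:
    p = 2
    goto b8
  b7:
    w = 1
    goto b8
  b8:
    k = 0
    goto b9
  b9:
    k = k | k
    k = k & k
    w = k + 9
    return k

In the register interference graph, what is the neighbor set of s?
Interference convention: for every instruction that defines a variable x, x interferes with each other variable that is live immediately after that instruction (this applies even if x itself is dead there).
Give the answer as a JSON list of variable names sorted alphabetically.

Per-block:
  b0 def {k,m,w} use ∅
  b1 def {p} use ∅
  b2 def {s,w} use ∅
  b3 def {s} use {w}
  b4 def {p} use ∅
  b5 def {s} use {w}
  b6 def {p} use ∅
  b7 def {w} use ∅
  b8 def {k} use ∅
  b9 def {k,w} use {k}

Live sets:
  live b0: ∅→{w}
  live b1: {w}→{w}
  live b2: ∅→{w}
  live b3: {w}→∅
  live b4: ∅→∅
  live b5: {w}→∅
  live b6: ∅→∅
  live b7: ∅→∅
  live b8: ∅→{k}
  live b9: {k}→∅

Interference:
  k↔{m,w}
  m↔{k,w}
  p↔{w}
  s↔{w}
  w↔{k,m,p,s}

N(s) = ["w"]

Answer: ["w"]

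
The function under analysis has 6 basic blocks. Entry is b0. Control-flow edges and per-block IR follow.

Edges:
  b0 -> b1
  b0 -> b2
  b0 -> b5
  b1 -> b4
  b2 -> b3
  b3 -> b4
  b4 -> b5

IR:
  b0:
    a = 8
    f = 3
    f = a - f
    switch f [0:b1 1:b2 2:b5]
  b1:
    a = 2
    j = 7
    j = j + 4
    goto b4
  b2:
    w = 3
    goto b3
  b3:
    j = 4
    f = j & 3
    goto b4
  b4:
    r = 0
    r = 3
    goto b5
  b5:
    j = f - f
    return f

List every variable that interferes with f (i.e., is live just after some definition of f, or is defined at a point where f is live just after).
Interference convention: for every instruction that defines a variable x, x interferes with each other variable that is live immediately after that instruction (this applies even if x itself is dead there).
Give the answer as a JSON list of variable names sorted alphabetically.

Per-block:
  b0: {a,f} / ∅
  b1: {a,j} / ∅
  b2: {w} / ∅
  b3: {f,j} / ∅
  b4: {r} / ∅
  b5: {j} / {f}

Backward fixpoint:
  b0: in=∅ out={f}
  b1: in={f} out={f}
  b2: in=∅ out=∅
  b3: in=∅ out={f}
  b4: in={f} out={f}
  b5: in={f} out=∅

Interfere edges:
  a: {f}
  f: {a,j,r}
  j: {f}
  r: {f}
  w: ∅

N(f) = ["a", "j", "r"]

Answer: ["a", "j", "r"]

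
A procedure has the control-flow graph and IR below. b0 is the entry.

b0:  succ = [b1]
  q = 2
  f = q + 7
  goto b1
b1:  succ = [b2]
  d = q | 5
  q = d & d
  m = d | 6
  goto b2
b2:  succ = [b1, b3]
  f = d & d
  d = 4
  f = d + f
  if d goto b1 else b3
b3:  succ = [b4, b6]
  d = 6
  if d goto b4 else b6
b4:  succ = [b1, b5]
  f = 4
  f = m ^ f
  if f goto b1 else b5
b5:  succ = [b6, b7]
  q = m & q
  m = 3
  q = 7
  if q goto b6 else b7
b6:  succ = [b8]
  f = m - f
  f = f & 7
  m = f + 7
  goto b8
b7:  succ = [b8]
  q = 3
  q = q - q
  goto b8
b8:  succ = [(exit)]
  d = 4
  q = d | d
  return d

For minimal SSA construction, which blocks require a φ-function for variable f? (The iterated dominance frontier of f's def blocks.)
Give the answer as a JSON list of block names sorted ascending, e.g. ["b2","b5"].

Answer: ["b1", "b6", "b8"]

Analysis:
idom tree: b1←b0 b2←b1 b3←b2 b4←b3 b5←b4 b6←b3 b7←b5 b8←b3
Dom∩ at merges:
  b1: preds {b0,b2,b4}: {b0} ∩ {b0,b1,b2} ∩ {b0,b1,b2,b3,b4} = {b0}; idom=b0
  b6: preds {b3,b5}: {b0,b1,b2,b3} ∩ {b0,b1,b2,b3,b4,b5} = {b0,b1,b2,b3}; idom=b3
  b8: preds {b6,b7}: {b0,b1,b2,b3,b6} ∩ {b0,b1,b2,b3,b4,b5,b7} = {b0,b1,b2,b3}; idom=b3

DF walk-up:
  b1←b0: walk · to b0
  b1←b2: walk b2→b1 to b0
  b1←b4: walk b4→b3→b2→b1 to b0
  b6←b3: walk · to b3
  b6←b5: walk b5→b4 to b3
  b8←b6: walk b6 to b3
  b8←b7: walk b7→b5→b4 to b3
  b0 → ∅
  b1 → {b1}
  b2 → {b1}
  b3 → {b1}
  b4 → {b1,b6,b8}
  b5 → {b6,b8}
  b6 → {b8}
  b7 → {b8}
  b8 → ∅

φ for f: defs {b0,b2,b4,b6}
  DF⁺ = {b1,b6,b8}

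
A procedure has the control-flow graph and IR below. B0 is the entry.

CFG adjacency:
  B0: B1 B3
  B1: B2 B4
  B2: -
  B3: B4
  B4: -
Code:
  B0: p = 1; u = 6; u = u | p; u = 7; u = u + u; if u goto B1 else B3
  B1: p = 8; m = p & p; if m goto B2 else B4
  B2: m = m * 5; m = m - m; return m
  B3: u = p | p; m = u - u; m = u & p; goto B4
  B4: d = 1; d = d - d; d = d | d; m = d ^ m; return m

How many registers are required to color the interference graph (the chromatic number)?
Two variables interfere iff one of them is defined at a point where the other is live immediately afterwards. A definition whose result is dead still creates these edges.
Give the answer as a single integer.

Block summaries:
  B0: {p,u} / ∅
  B1: {m,p} / ∅
  B2: {m} / {m}
  B3: {m,u} / {p}
  B4: {d,m} / {m}

Live sets:
  live B0: ∅→{p}
  live B1: ∅→{m}
  live B2: {m}→∅
  live B3: {p}→{m}
  live B4: {m}→∅

Interfere edges:
  d: {m}
  m: {d,p,u}
  p: {m,u}
  u: {m,p}

Colouring:
  lower bound: {m,p,u} mutually conflict ⇒ χ ≥ 3
  assign d→R1 m→R0 p→R1 u→R2 — no edge inside a register ⇒ χ ≤ 3
  χ = 3

Answer: 3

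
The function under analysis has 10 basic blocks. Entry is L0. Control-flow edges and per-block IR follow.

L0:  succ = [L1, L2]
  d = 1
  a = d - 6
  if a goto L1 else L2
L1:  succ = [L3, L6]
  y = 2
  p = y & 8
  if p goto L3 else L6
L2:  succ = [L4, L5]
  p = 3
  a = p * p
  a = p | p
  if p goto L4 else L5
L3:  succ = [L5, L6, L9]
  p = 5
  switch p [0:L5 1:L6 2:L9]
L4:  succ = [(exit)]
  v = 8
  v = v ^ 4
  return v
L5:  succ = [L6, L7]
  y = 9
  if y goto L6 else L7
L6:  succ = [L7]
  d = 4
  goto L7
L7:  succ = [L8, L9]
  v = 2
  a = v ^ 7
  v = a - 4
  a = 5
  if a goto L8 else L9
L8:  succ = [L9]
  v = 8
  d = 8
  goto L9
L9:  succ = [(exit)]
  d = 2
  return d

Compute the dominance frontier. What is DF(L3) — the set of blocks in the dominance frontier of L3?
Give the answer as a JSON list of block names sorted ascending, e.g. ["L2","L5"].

idom tree: L1←L0 L2←L0 L3←L1 L4←L2 L5←L0 L6←L0 L7←L0 L8←L7 L9←L0
Dom at joins:
  L5: preds {L2,L3}: {L0,L2} ∩ {L0,L1,L3} = {L0}; idom=L0
  L6: preds {L1,L3,L5}: {L0,L1} ∩ {L0,L1,L3} ∩ {L0,L5} = {L0}; idom=L0
  L7: preds {L5,L6}: {L0,L5} ∩ {L0,L6} = {L0}; idom=L0
  L9: preds {L3,L7,L8}: {L0,L1,L3} ∩ {L0,L7} ∩ {L0,L7,L8} = {L0}; idom=L0

DF walk-up:
  L5←L2: walk L2 to L0
  L5←L3: walk L3→L1 to L0
  L6←L1: walk L1 to L0
  L6←L3: walk L3→L1 to L0
  L6←L5: walk L5 to L0
  L7←L5: walk L5 to L0
  L7←L6: walk L6 to L0
  L9←L3: walk L3→L1 to L0
  L9←L7: walk L7 to L0
  L9←L8: walk L8→L7 to L0
  DF(L0)=∅
  DF(L1)={L5,L6,L9}
  DF(L2)={L5}
  DF(L3)={L5,L6,L9}
  DF(L4)=∅
  DF(L5)={L6,L7}
  DF(L6)={L7}
  DF(L7)={L9}
  DF(L8)={L9}
  DF(L9)=∅

DF(L3) = ["L5", "L6", "L9"]

Answer: ["L5", "L6", "L9"]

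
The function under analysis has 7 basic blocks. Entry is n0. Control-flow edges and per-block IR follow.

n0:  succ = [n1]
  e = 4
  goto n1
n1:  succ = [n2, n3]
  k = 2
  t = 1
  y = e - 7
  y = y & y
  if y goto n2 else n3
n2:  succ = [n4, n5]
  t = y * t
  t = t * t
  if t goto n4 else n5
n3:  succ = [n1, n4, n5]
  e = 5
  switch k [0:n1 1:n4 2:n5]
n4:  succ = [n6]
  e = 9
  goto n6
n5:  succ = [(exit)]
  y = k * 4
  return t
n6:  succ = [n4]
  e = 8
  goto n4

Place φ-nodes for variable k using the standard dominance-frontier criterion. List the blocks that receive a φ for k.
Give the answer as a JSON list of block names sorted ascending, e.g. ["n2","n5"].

idom tree: n1←n0 n2←n1 n3←n1 n4←n1 n5←n1 n6←n4
Dom∩ at merges:
  n1: preds {n0,n3}: {n0} ∩ {n0,n1,n3} = {n0}; idom=n0
  n4: preds {n2,n3,n6}: {n0,n1,n2} ∩ {n0,n1,n3} ∩ {n0,n1,n4,n6} = {n0,n1}; idom=n1
  n5: preds {n2,n3}: {n0,n1,n2} ∩ {n0,n1,n3} = {n0,n1}; idom=n1

DF walk-up:
  join n1 pred n0: · stop@n0
  join n1 pred n3: n3→n1 stop@n0
  join n4 pred n2: n2 stop@n1
  join n4 pred n3: n3 stop@n1
  join n4 pred n6: n6→n4 stop@n1
  join n5 pred n2: n2 stop@n1
  join n5 pred n3: n3 stop@n1
  DF(n0)=∅
  DF(n1)={n1}
  DF(n2)={n4,n5}
  DF(n3)={n1,n4,n5}
  DF(n4)={n4}
  DF(n5)=∅
  DF(n6)={n4}

φ for k: defs {n1}
  DF⁺ = {n1}

Answer: ["n1"]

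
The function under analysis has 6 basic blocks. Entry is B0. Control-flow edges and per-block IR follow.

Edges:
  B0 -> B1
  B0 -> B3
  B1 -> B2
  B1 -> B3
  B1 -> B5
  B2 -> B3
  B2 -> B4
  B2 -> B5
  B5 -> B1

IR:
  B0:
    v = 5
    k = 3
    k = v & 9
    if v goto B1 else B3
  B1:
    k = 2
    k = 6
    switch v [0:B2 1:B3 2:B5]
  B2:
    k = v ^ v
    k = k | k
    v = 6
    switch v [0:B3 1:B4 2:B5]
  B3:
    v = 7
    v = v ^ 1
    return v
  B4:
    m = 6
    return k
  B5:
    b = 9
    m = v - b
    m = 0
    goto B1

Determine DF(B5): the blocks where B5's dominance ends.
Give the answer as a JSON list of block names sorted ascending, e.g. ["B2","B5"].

Answer: ["B1"]

Analysis:
idom tree: B1←B0 B2←B1 B3←B0 B4←B2 B5←B1
Join-block Dom:
  B1: preds {B0,B5}: {B0} ∩ {B0,B1,B5} = {B0}; idom=B0
  B3: preds {B0,B1,B2}: {B0} ∩ {B0,B1} ∩ {B0,B1,B2} = {B0}; idom=B0
  B5: preds {B1,B2}: {B0,B1} ∩ {B0,B1,B2} = {B0,B1}; idom=B1

DF derivation:
  join B1 pred B0: · stop@B0
  join B1 pred B5: B5→B1 stop@B0
  join B3 pred B0: · stop@B0
  join B3 pred B1: B1 stop@B0
  join B3 pred B2: B2→B1 stop@B0
  join B5 pred B1: · stop@B1
  join B5 pred B2: B2 stop@B1
  B0: DF=∅
  B1: DF={B1,B3}
  B2: DF={B3,B5}
  B3: DF=∅
  B4: DF=∅
  B5: DF={B1}

DF(B5) = ["B1"]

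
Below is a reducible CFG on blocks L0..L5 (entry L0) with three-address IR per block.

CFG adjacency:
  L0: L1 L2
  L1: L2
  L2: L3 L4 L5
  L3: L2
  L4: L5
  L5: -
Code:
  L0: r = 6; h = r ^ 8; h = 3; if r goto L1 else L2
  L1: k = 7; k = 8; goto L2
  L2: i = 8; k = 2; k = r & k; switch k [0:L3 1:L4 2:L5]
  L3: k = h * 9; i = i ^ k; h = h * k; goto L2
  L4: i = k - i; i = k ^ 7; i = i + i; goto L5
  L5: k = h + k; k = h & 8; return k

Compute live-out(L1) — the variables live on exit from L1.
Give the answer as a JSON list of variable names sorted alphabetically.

Answer: ["h", "r"]

Working:
def/use:
  L0: {h,r} / ∅
  L1: {k} / ∅
  L2: {i,k} / {r}
  L3: {h,i,k} / {h,i}
  L4: {i} / {i,k}
  L5: {k} / {h,k}

Live sets:
  L0: in=∅ out={h,r}
  L1: in={h,r} out={h,r}
  L2: in={h,r} out={h,i,k,r}
  L3: in={h,i,r} out={h,r}
  L4: in={h,i,k} out={h,k}
  L5: in={h,k} out=∅

live-out(L1) = ["h", "r"]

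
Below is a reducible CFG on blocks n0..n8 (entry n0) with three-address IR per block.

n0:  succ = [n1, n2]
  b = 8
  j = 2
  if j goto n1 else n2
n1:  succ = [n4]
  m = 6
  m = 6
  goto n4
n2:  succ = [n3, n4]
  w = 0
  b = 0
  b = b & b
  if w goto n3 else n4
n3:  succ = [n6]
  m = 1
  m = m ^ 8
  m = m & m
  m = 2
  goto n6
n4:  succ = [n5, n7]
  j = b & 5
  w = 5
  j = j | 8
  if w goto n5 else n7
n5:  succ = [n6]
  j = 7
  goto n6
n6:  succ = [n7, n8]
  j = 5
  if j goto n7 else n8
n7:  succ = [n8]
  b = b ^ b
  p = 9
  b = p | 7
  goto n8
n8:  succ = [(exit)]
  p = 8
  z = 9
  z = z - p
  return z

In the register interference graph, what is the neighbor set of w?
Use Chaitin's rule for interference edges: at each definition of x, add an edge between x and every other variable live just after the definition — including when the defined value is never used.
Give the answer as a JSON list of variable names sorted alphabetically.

Per-block:
  n0: {b,j} / ∅
  n1: {m} / ∅
  n2: {b,w} / ∅
  n3: {m} / ∅
  n4: {j,w} / {b}
  n5: {j} / ∅
  n6: {j} / ∅
  n7: {b,p} / {b}
  n8: {p,z} / ∅

Live sets:
  n0 li=∅ lo={b}
  n1 li={b} lo={b}
  n2 li=∅ lo={b}
  n3 li={b} lo={b}
  n4 li={b} lo={b}
  n5 li={b} lo={b}
  n6 li={b} lo={b}
  n7 li={b} lo=∅
  n8 li=∅ lo=∅

Interfere edges:
  b: {j,m,w}
  j: {b,w}
  m: {b}
  p: {z}
  w: {b,j}
  z: {p}

N(w) = ["b", "j"]

Answer: ["b", "j"]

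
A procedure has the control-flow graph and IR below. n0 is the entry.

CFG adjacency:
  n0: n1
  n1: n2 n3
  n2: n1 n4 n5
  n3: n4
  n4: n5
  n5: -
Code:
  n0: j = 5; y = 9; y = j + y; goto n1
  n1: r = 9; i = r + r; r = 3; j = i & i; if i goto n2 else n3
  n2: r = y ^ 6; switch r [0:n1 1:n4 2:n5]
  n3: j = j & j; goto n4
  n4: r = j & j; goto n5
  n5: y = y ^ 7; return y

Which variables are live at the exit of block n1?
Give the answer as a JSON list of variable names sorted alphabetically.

Answer: ["j", "y"]

Derivation:
Per-block:
  n0: {j,y} / ∅
  n1: {i,j,r} / ∅
  n2: {r} / {y}
  n3: {j} / {j}
  n4: {r} / {j}
  n5: {y} / {y}

Live sets:
  n0 li=∅ lo={y}
  n1 li={y} lo={j,y}
  n2 li={j,y} lo={j,y}
  n3 li={j,y} lo={j,y}
  n4 li={j,y} lo={y}
  n5 li={y} lo=∅

live-out(n1) = ["j", "y"]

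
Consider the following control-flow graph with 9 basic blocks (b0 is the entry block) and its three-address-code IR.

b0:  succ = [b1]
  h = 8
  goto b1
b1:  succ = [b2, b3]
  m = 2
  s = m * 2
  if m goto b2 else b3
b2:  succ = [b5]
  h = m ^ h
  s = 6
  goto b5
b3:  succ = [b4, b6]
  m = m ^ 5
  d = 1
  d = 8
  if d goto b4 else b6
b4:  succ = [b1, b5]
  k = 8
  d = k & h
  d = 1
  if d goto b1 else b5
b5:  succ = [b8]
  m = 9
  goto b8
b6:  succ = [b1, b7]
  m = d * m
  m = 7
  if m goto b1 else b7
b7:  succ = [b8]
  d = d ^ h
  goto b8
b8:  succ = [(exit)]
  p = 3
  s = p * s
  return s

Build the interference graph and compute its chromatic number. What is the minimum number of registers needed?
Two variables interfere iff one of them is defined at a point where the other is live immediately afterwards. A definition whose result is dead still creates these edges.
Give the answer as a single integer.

Block summaries:
  b0: {h} / ∅
  b1: {m,s} / ∅
  b2: {h,s} / {h,m}
  b3: {d,m} / {m}
  b4: {d,k} / {h}
  b5: {m} / ∅
  b6: {m} / {d,m}
  b7: {d} / {d,h}
  b8: {p,s} / {s}

Backward fixpoint:
  b0: in=∅ out={h}
  b1: in={h} out={h,m,s}
  b2: in={h,m} out={s}
  b3: in={h,m,s} out={d,h,m,s}
  b4: in={h,s} out={h,s}
  b5: in={s} out={s}
  b6: in={d,h,m,s} out={d,h,s}
  b7: in={d,h,s} out={s}
  b8: in={s} out=∅

Interference:
  d: {h,m,s}
  h: {d,k,m,s}
  k: {h,s}
  m: {d,h,s}
  p: {s}
  s: {d,h,k,m,p}

Colouring:
  {d,h,m,s} pairwise interfere (4-clique) ⇒ χ ≥ 4
  assign d→r2 h→r1 k→r2 m→r3 p→r1 s→r0 — no edge inside a register ⇒ χ ≤ 4
  χ = 4

Answer: 4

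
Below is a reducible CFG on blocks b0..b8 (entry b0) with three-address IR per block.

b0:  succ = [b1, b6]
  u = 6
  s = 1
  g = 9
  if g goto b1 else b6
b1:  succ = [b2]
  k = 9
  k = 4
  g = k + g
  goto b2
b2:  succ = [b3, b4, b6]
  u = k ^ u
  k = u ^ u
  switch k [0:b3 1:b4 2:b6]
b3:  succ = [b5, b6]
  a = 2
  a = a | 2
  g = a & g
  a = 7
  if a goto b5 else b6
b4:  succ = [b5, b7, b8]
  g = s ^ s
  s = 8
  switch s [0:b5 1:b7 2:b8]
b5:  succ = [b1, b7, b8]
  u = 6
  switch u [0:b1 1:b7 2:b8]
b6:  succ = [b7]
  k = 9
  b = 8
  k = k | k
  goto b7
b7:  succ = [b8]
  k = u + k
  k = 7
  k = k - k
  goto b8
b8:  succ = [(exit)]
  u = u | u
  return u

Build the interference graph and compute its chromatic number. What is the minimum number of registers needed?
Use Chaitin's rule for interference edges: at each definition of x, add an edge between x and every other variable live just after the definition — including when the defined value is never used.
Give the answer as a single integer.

def/use:
  b0: {g,s,u} / ∅
  b1: {g,k} / {g}
  b2: {k,u} / {k,u}
  b3: {a,g} / {g}
  b4: {g,s} / {s}
  b5: {u} / ∅
  b6: {b,k} / ∅
  b7: {k} / {k,u}
  b8: {u} / {u}

Live sets:
  b0: in=∅ out={g,s,u}
  b1: in={g,s,u} out={g,k,s,u}
  b2: in={g,k,s,u} out={g,k,s,u}
  b3: in={g,k,s,u} out={g,k,s,u}
  b4: in={k,s,u} out={g,k,s,u}
  b5: in={g,k,s} out={g,k,s,u}
  b6: in={u} out={k,u}
  b7: in={k,u} out={u}
  b8: in={u} out=∅

Interference:
  a: {g,k,s,u}
  b: {k,u}
  g: {a,k,s,u}
  k: {a,b,g,s,u}
  s: {a,g,k,u}
  u: {a,b,g,k,s}

Chromatic number:
  {a,g,k,s,u} pairwise interfere (5-clique) ⇒ χ ≥ 5
  5-colouring: c0={k}  c1={u}  c2={a,b}  c3={g}  c4={s}
  χ = 5

Answer: 5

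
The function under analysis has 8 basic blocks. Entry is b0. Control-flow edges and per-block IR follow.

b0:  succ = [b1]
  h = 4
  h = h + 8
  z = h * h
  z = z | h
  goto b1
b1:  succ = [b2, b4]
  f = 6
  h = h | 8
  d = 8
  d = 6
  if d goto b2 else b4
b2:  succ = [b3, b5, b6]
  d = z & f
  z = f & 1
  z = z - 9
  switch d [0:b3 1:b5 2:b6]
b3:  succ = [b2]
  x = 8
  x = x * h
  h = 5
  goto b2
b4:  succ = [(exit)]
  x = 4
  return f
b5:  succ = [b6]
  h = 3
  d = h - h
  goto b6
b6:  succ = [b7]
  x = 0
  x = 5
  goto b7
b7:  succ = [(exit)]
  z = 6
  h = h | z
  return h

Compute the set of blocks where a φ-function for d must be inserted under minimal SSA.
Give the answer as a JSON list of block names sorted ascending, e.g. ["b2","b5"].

Answer: ["b2", "b6"]

Derivation:
idom tree: b1←b0 b2←b1 b3←b2 b4←b1 b5←b2 b6←b2 b7←b6
Dom∩ at merges:
  b2: preds {b1,b3}: {b0,b1} ∩ {b0,b1,b2,b3} = {b0,b1}; idom=b1
  b6: preds {b2,b5}: {b0,b1,b2} ∩ {b0,b1,b2,b5} = {b0,b1,b2}; idom=b2

DF derivation:
  join b2 pred b1: · stop@b1
  join b2 pred b3: b3→b2 stop@b1
  join b6 pred b2: · stop@b2
  join b6 pred b5: b5 stop@b2
  b0: DF=∅
  b1: DF=∅
  b2: DF={b2}
  b3: DF={b2}
  b4: DF=∅
  b5: DF={b6}
  b6: DF=∅
  b7: DF=∅

φ for d: defs {b1,b2,b5}
  DF⁺ = {b2,b6}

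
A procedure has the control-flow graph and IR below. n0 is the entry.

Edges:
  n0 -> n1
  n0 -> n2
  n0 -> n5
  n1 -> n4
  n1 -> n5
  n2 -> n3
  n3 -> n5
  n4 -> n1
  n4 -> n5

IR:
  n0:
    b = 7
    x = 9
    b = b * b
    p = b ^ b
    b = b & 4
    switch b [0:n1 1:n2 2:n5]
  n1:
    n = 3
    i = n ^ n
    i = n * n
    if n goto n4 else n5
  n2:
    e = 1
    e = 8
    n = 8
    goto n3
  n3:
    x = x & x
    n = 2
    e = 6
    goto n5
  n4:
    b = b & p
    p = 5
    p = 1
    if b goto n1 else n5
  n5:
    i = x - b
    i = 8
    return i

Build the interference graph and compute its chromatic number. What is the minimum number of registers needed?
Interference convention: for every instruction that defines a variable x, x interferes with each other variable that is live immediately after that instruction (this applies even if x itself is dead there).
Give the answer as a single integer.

Block summaries:
  n0: def={b,p,x} ue=∅
  n1: def={i,n} ue=∅
  n2: def={e,n} ue=∅
  n3: def={e,n,x} ue={x}
  n4: def={b,p} ue={b,p}
  n5: def={i} ue={b,x}

Liveness:
  live n0: ∅→{b,p,x}
  live n1: {b,p,x}→{b,p,x}
  live n2: {b,x}→{b,x}
  live n3: {b,x}→{b,x}
  live n4: {b,p,x}→{b,p,x}
  live n5: {b,x}→∅

Interfere edges:
  b — {e,i,n,p,x}
  e — {b,x}
  i — {b,n,p,x}
  n — {b,i,p,x}
  p — {b,i,n,x}
  x — {b,e,i,n,p}

Colouring:
  {b,i,n,p,x} pairwise interfere (5-clique) ⇒ χ ≥ 5
  assign b→c0 e→c2 i→c2 n→c3 p→c4 x→c1 — no edge inside a register ⇒ χ ≤ 5
  χ = 5

Answer: 5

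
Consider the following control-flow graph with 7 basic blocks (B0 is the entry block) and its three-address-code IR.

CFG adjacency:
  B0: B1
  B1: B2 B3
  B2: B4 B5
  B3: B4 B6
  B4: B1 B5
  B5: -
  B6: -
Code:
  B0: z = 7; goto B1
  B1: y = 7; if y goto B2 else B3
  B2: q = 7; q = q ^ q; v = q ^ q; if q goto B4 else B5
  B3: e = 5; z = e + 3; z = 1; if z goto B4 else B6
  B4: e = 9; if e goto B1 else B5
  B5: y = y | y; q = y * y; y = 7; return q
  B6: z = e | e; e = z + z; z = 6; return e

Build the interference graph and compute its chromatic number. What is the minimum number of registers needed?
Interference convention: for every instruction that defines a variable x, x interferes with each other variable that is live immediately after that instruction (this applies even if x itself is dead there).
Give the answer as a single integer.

Answer: 3

Working:
Per-block:
  B0 def {z} use ∅
  B1 def {y} use ∅
  B2 def {q,v} use ∅
  B3 def {e,z} use ∅
  B4 def {e} use ∅
  B5 def {q,y} use {y}
  B6 def {e,z} use {e}

Live sets:
  live B0: ∅→∅
  live B1: ∅→{y}
  live B2: {y}→{y}
  live B3: {y}→{e,y}
  live B4: {y}→{y}
  live B5: {y}→∅
  live B6: {e}→∅

Interference:
  e: {y,z}
  q: {v,y}
  v: {q,y}
  y: {e,q,v,z}
  z: {e,y}

Registers:
  {e,y,z} pairwise interfere (3-clique) ⇒ χ ≥ 3
  assign e→r1 q→r1 v→r2 y→r0 z→r2 — no edge inside a register ⇒ χ ≤ 3
  χ = 3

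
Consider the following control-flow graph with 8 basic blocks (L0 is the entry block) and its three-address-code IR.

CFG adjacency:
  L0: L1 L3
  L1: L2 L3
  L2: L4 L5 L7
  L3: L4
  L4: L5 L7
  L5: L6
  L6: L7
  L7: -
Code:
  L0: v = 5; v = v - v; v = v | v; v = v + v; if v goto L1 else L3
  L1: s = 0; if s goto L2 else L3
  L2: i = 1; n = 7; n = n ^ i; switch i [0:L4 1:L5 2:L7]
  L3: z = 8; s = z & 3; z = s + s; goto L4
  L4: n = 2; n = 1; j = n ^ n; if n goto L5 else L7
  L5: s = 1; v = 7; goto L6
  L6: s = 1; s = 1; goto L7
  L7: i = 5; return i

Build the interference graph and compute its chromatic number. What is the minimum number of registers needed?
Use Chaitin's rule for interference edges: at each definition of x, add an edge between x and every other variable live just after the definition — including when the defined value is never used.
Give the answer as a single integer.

Answer: 2

Derivation:
Block summaries:
  L0: def={v} ue=∅
  L1: def={s} ue=∅
  L2: def={i,n} ue=∅
  L3: def={s,z} ue=∅
  L4: def={j,n} ue=∅
  L5: def={s,v} ue=∅
  L6: def={s} ue=∅
  L7: def={i} ue=∅

Backward fixpoint:
  live L0: ∅→∅
  live L1: ∅→∅
  live L2: ∅→∅
  live L3: ∅→∅
  live L4: ∅→∅
  live L5: ∅→∅
  live L6: ∅→∅
  live L7: ∅→∅

Interfere edges:
  i — {n}
  j — {n}
  n — {i,j}
  s — ∅
  v — ∅
  z — ∅

Chromatic number:
  lower bound: {i,n} mutually conflict ⇒ χ ≥ 2
  assign i→R1 j→R1 n→R0 s→R0 v→R0 z→R0 — no edge inside a register ⇒ χ ≤ 2
  χ = 2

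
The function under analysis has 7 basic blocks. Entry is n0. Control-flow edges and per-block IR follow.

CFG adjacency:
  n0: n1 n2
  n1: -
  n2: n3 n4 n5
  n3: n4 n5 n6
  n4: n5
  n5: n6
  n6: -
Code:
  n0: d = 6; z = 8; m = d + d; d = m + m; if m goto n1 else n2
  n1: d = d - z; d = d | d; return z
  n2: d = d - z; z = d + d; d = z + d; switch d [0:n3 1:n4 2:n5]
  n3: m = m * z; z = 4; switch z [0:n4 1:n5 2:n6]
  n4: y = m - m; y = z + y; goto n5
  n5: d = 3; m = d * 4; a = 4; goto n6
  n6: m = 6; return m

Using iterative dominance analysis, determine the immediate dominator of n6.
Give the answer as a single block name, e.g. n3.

Answer: n2

Analysis:
idom tree: n1←n0 n2←n0 n3←n2 n4←n2 n5←n2 n6←n2
Dom∩ at merges:
  n4: preds {n2,n3}: {n0,n2} ∩ {n0,n2,n3} = {n0,n2}; idom=n2
  n5: preds {n2,n3,n4}: {n0,n2} ∩ {n0,n2,n3} ∩ {n0,n2,n4} = {n0,n2}; idom=n2
  n6: preds {n3,n5}: {n0,n2,n3} ∩ {n0,n2,n5} = {n0,n2}; idom=n2

idom(n6) = n2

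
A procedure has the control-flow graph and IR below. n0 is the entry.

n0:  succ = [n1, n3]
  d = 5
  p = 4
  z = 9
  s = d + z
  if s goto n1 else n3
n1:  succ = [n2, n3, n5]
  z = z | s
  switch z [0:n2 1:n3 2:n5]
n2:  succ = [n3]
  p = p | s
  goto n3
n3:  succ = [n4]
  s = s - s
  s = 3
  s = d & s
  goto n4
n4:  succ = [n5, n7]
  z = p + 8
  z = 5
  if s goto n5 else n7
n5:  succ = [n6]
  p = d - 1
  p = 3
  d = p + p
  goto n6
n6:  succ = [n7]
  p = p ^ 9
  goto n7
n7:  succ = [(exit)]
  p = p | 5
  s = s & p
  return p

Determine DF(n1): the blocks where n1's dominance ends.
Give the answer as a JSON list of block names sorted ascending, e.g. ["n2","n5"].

Answer: ["n3", "n5"]

Working:
idom tree: n1←n0 n2←n1 n3←n0 n4←n3 n5←n0 n6←n5 n7←n0
Dom at joins:
  n3: preds {n0,n1,n2}: {n0} ∩ {n0,n1} ∩ {n0,n1,n2} = {n0}; idom=n0
  n5: preds {n1,n4}: {n0,n1} ∩ {n0,n3,n4} = {n0}; idom=n0
  n7: preds {n4,n6}: {n0,n3,n4} ∩ {n0,n5,n6} = {n0}; idom=n0

DF derivation:
  join n3 pred n0: · stop@n0
  join n3 pred n1: n1 stop@n0
  join n3 pred n2: n2→n1 stop@n0
  join n5 pred n1: n1 stop@n0
  join n5 pred n4: n4→n3 stop@n0
  join n7 pred n4: n4→n3 stop@n0
  join n7 pred n6: n6→n5 stop@n0
  n0: DF=∅
  n1: DF={n3,n5}
  n2: DF={n3}
  n3: DF={n5,n7}
  n4: DF={n5,n7}
  n5: DF={n7}
  n6: DF={n7}
  n7: DF=∅

DF(n1) = ["n3", "n5"]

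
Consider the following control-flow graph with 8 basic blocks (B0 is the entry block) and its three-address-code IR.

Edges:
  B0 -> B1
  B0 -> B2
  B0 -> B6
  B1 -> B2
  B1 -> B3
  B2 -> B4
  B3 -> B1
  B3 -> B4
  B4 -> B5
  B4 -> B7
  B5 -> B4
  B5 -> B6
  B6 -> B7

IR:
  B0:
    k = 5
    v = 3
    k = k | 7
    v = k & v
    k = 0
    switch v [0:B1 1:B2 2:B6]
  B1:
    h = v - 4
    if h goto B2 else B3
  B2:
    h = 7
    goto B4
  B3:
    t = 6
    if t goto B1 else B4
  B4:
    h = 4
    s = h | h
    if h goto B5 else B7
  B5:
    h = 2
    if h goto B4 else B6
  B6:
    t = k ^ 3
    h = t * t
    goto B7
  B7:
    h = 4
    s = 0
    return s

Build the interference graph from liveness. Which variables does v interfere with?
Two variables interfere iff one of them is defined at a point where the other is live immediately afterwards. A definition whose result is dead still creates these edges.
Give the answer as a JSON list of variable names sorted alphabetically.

def/use:
  B0: {k,v} / ∅
  B1: {h} / {v}
  B2: {h} / ∅
  B3: {t} / ∅
  B4: {h,s} / ∅
  B5: {h} / ∅
  B6: {h,t} / {k}
  B7: {h,s} / ∅

Backward fixpoint:
  B0: in=∅ out={k,v}
  B1: in={k,v} out={k,v}
  B2: in={k} out={k}
  B3: in={k,v} out={k,v}
  B4: in={k} out={k}
  B5: in={k} out={k}
  B6: in={k} out=∅
  B7: in=∅ out=∅

Interfere edges:
  h — {k,s,v}
  k — {h,s,t,v}
  s — {h,k}
  t — {k,v}
  v — {h,k,t}

N(v) = ["h", "k", "t"]

Answer: ["h", "k", "t"]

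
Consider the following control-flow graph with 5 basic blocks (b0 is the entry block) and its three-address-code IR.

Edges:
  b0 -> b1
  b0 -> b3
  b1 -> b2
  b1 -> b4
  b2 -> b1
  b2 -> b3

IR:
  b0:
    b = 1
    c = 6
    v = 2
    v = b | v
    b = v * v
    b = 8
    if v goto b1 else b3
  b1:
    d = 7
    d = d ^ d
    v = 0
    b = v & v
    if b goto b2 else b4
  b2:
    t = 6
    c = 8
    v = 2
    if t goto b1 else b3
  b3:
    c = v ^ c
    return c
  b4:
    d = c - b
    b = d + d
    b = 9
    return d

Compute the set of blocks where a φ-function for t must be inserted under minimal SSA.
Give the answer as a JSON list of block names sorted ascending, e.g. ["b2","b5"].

Answer: ["b1", "b3"]

Working:
idom tree: b1←b0 b2←b1 b3←b0 b4←b1
Join-block Dom:
  b1: preds {b0,b2}: {b0} ∩ {b0,b1,b2} = {b0}; idom=b0
  b3: preds {b0,b2}: {b0} ∩ {b0,b1,b2} = {b0}; idom=b0

Frontier:
  join b1 pred b0: · stop@b0
  join b1 pred b2: b2→b1 stop@b0
  join b3 pred b0: · stop@b0
  join b3 pred b2: b2→b1 stop@b0
  b0 → ∅
  b1 → {b1,b3}
  b2 → {b1,b3}
  b3 → ∅
  b4 → ∅

φ for t: defs {b2}
  DF⁺ = {b1,b3}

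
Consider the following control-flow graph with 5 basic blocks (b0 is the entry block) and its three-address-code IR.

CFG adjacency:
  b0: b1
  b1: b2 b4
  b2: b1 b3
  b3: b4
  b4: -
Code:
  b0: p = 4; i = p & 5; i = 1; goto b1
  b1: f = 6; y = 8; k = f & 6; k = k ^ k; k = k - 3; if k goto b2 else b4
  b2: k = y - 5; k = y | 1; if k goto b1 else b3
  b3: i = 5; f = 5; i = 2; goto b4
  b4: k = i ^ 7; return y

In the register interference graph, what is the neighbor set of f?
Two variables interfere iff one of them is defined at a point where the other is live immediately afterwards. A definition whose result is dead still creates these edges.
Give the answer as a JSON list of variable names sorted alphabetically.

Per-block:
  b0: def={i,p} ue=∅
  b1: def={f,k,y} ue=∅
  b2: def={k} ue={y}
  b3: def={f,i} ue=∅
  b4: def={k} ue={i,y}

Liveness:
  b0 li=∅ lo={i}
  b1 li={i} lo={i,y}
  b2 li={i,y} lo={i,y}
  b3 li={y} lo={i,y}
  b4 li={i,y} lo=∅

Interference:
  f: {i,y}
  i: {f,k,y}
  k: {i,y}
  p: ∅
  y: {f,i,k}

N(f) = ["i", "y"]

Answer: ["i", "y"]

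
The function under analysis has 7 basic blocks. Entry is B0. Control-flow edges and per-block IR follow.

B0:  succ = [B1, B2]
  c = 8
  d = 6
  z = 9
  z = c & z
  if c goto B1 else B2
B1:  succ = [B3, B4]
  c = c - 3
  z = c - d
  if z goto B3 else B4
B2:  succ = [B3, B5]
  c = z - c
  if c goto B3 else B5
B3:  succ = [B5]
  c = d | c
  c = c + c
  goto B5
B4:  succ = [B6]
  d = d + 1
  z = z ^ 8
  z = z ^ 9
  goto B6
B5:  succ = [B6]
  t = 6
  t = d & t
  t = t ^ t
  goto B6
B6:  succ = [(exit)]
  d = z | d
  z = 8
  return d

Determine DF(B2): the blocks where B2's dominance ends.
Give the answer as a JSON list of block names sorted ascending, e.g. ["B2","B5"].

idom tree: B1←B0 B2←B0 B3←B0 B4←B1 B5←B0 B6←B0
Dom at joins:
  B3: preds {B1,B2}: {B0,B1} ∩ {B0,B2} = {B0}; idom=B0
  B5: preds {B2,B3}: {B0,B2} ∩ {B0,B3} = {B0}; idom=B0
  B6: preds {B4,B5}: {B0,B1,B4} ∩ {B0,B5} = {B0}; idom=B0

DF derivation:
  B3←B1: walk B1 to B0
  B3←B2: walk B2 to B0
  B5←B2: walk B2 to B0
  B5←B3: walk B3 to B0
  B6←B4: walk B4→B1 to B0
  B6←B5: walk B5 to B0
  B0: DF=∅
  B1: DF={B3,B6}
  B2: DF={B3,B5}
  B3: DF={B5}
  B4: DF={B6}
  B5: DF={B6}
  B6: DF=∅

DF(B2) = ["B3", "B5"]

Answer: ["B3", "B5"]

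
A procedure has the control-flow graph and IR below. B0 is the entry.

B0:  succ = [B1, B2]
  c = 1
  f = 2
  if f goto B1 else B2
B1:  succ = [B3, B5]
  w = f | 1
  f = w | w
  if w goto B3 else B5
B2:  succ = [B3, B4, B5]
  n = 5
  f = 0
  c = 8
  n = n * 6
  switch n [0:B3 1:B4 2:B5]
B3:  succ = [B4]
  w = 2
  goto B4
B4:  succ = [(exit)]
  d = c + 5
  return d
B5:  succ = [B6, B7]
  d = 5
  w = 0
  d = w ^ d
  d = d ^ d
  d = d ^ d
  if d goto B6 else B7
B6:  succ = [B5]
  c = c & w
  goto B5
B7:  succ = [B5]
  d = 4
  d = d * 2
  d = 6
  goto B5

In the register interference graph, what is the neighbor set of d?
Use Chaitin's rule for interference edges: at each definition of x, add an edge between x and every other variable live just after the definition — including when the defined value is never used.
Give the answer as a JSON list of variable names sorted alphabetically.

Answer: ["c", "w"]

Derivation:
Per-block:
  B0: {c,f} / ∅
  B1: {f,w} / {f}
  B2: {c,f,n} / ∅
  B3: {w} / ∅
  B4: {d} / {c}
  B5: {d,w} / ∅
  B6: {c} / {c,w}
  B7: {d} / ∅

Live sets:
  B0 li=∅ lo={c,f}
  B1 li={c,f} lo={c}
  B2 li=∅ lo={c}
  B3 li={c} lo={c}
  B4 li={c} lo=∅
  B5 li={c} lo={c,w}
  B6 li={c,w} lo={c}
  B7 li={c} lo={c}

Conflict graph:
  c: {d,f,n,w}
  d: {c,w}
  f: {c,n,w}
  n: {c,f}
  w: {c,d,f}

N(d) = ["c", "w"]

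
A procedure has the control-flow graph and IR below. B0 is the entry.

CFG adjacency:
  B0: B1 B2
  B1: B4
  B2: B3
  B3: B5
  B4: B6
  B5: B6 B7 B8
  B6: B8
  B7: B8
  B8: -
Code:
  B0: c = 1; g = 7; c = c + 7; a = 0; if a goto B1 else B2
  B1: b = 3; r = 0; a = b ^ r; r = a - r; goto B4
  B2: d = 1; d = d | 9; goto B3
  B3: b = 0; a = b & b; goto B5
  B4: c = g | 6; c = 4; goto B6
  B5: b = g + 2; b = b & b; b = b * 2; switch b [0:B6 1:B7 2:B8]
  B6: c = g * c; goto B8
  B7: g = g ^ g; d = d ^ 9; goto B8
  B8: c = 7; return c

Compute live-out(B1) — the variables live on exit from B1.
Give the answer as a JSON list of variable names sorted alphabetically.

Answer: ["g"]

Working:
def/use:
  B0: def={a,c,g} ue=∅
  B1: def={a,b,r} ue=∅
  B2: def={d} ue=∅
  B3: def={a,b} ue=∅
  B4: def={c} ue={g}
  B5: def={b} ue={g}
  B6: def={c} ue={c,g}
  B7: def={d,g} ue={d,g}
  B8: def={c} ue=∅

Backward fixpoint:
  B0: in=∅ out={c,g}
  B1: in={g} out={g}
  B2: in={c,g} out={c,d,g}
  B3: in={c,d,g} out={c,d,g}
  B4: in={g} out={c,g}
  B5: in={c,d,g} out={c,d,g}
  B6: in={c,g} out=∅
  B7: in={d,g} out=∅
  B8: in=∅ out=∅

live-out(B1) = ["g"]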